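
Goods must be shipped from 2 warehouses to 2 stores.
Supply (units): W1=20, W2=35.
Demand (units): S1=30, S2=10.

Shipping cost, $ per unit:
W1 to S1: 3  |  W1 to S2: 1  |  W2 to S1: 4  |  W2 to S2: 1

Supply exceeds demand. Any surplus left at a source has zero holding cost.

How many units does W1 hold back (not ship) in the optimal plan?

An optimal plan:
  W1→S1: 20 units
  W2→S1: 10 units
  W2→S2: 10 units
Total cost = $110.
W1 ships 20 of its 20, leaving 0.

0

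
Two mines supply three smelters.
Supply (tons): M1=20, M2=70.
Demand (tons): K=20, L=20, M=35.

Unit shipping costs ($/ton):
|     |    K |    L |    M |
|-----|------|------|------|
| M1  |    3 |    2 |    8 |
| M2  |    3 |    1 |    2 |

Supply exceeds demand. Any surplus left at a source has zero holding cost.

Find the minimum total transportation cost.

Optimal allocation:
  M1 to K: 20 × $3 = $60
  M2 to L: 20 × $1 = $20
  M2 to M: 35 × $2 = $70
Total = 60 + 20 + 70 = $150.
(Supply check: M1 ships 20; M2 ships 55.)

150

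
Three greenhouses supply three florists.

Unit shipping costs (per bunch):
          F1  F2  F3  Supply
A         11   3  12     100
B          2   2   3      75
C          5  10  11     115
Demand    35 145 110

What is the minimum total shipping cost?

An optimal shipping plan:
  A to F2: 100 × 3 = 300
  B to F3: 75 × 3 = 225
  C to F1: 35 × 5 = 175
  C to F2: 45 × 10 = 450
  C to F3: 35 × 11 = 385
Total = 300 + 225 + 175 + 450 + 385 = 1535.

1535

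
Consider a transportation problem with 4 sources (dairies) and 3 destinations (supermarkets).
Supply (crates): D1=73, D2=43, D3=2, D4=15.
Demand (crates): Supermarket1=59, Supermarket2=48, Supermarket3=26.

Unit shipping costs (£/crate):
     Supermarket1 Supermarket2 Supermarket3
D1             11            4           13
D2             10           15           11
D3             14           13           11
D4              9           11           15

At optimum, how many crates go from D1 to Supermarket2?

Solving gives:
  D1→Supermarket1: 25 × £11 = £275
  D1→Supermarket2: 48 × £4 = £192
  D2→Supermarket1: 19 × £10 = £190
  D2→Supermarket3: 24 × £11 = £264
  D3→Supermarket3: 2 × £11 = £22
  D4→Supermarket1: 15 × £9 = £135
Total cost = £1078.
So D1→Supermarket2 carries 48 crates.

48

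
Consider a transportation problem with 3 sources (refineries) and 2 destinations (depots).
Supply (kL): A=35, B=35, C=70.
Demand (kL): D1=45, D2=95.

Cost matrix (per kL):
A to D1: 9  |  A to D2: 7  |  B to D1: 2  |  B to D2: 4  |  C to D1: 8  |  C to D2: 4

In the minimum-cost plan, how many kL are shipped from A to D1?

10

Solving gives:
  A–D1: 10 × 9 = 90
  A–D2: 25 × 7 = 175
  B–D1: 35 × 2 = 70
  C–D2: 70 × 4 = 280
Total cost = 615.
So A→D1 carries 10 kL.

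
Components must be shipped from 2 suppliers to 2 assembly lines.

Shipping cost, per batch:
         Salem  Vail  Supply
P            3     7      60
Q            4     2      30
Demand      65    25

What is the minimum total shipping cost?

Optimal allocation:
  P to Salem: 60 × 3 = 180
  Q to Salem: 5 × 4 = 20
  Q to Vail: 25 × 2 = 50
Total = 180 + 20 + 50 = 250.
(Supply check: P ships 60; Q ships 30.)

250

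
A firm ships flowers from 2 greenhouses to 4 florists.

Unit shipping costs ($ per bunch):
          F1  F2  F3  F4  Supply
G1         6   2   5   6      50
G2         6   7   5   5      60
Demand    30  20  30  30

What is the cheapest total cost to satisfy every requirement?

520

Optimal allocation:
  G1 to F1: 30 × $6 = $180
  G1 to F2: 20 × $2 = $40
  G2 to F3: 30 × $5 = $150
  G2 to F4: 30 × $5 = $150
Total = 180 + 40 + 150 + 150 = $520.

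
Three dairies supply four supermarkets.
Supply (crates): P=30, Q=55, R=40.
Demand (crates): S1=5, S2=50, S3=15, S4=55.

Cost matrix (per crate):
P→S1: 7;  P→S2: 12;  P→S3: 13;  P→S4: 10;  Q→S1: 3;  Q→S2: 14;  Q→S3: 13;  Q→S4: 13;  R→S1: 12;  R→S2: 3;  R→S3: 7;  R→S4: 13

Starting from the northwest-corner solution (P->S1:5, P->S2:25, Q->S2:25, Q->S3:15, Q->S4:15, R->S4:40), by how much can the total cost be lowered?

500

Current plan cost = 5·7 + 25·12 + 25·14 + 15·13 + 15·13 + 40·13 = 1595.
Optimal plan:
  P→S4: 30 × 10 = 300
  Q→S1: 5 × 3 = 15
  Q→S2: 10 × 14 = 140
  Q→S3: 15 × 13 = 195
  Q→S4: 25 × 13 = 325
  R→S2: 40 × 3 = 120
Optimal cost = 1095.
Saving = 1595 − 1095 = 500.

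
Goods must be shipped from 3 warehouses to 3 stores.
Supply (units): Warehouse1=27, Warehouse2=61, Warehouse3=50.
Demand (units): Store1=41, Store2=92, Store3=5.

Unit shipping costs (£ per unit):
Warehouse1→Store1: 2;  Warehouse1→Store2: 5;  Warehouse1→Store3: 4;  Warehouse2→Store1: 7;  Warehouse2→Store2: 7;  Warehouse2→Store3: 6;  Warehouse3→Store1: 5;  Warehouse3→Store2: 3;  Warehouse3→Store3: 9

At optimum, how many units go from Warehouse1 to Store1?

The minimum-cost plan:
  Warehouse1->Store1: 27 × £2 = £54
  Warehouse2->Store1: 14 × £7 = £98
  Warehouse2->Store2: 42 × £7 = £294
  Warehouse2->Store3: 5 × £6 = £30
  Warehouse3->Store2: 50 × £3 = £150
Total cost = £626.
So Warehouse1→Store1 carries 27 units.

27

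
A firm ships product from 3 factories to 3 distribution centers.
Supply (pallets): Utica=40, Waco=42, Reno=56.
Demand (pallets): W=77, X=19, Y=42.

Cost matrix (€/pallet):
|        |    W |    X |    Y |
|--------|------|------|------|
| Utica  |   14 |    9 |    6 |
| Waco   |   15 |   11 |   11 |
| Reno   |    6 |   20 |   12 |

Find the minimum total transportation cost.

1122

A cheapest plan:
  Utica→Y: 40 pallets
  Waco→W: 21 pallets
  Waco→X: 19 pallets
  Waco→Y: 2 pallets
  Reno→W: 56 pallets
Total cost = €1122.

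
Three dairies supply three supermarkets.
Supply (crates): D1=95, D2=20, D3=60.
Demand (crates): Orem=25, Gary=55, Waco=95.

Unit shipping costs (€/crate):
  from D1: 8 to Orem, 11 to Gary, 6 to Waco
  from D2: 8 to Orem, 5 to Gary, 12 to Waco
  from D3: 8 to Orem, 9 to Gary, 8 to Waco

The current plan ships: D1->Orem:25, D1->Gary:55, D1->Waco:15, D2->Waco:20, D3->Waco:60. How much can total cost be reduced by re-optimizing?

Current plan cost = 25·8 + 55·11 + 15·6 + 20·12 + 60·8 = €1615.
Optimal plan:
  D1->Waco: 95 × €6 = €570
  D2->Gary: 20 × €5 = €100
  D3->Orem: 25 × €8 = €200
  D3->Gary: 35 × €9 = €315
Optimal cost = €1185.
Saving = 1615 − 1185 = €430.

430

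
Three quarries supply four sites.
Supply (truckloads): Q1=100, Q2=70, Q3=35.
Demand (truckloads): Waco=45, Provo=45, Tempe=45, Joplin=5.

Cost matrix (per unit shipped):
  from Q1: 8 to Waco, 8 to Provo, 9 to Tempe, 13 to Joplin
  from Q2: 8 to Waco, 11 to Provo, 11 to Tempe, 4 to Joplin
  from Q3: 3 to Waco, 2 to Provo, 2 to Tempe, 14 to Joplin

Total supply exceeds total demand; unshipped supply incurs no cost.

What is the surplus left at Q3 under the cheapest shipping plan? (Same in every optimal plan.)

Minimum-cost shipments:
  Q1->Provo: 45 × 8 = 360
  Q1->Tempe: 10 × 9 = 90
  Q2->Waco: 45 × 8 = 360
  Q2->Joplin: 5 × 4 = 20
  Q3->Tempe: 35 × 2 = 70
Total cost = 900.
Q3 ships 35 of its 35, leaving 0.

0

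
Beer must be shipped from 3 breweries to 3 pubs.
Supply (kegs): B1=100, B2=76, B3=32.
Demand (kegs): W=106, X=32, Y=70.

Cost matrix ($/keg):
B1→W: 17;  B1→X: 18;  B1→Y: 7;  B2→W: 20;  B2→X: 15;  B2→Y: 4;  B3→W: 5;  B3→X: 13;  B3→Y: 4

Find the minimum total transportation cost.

Optimal allocation:
  B1→W: 74 × $17 = $1258
  B1→X: 26 × $18 = $468
  B2→X: 6 × $15 = $90
  B2→Y: 70 × $4 = $280
  B3→W: 32 × $5 = $160
Total = 1258 + 468 + 90 + 280 + 160 = $2256.

2256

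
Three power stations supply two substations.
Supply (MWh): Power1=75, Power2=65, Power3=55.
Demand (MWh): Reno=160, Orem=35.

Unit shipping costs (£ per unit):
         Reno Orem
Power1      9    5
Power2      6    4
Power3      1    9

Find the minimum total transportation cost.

980

Optimal allocation:
  Power1->Reno: 40 × £9 = £360
  Power1->Orem: 35 × £5 = £175
  Power2->Reno: 65 × £6 = £390
  Power3->Reno: 55 × £1 = £55
Total = 360 + 175 + 390 + 55 = £980.
(Supply check: Power1 ships 75; Power2 ships 65; Power3 ships 55.)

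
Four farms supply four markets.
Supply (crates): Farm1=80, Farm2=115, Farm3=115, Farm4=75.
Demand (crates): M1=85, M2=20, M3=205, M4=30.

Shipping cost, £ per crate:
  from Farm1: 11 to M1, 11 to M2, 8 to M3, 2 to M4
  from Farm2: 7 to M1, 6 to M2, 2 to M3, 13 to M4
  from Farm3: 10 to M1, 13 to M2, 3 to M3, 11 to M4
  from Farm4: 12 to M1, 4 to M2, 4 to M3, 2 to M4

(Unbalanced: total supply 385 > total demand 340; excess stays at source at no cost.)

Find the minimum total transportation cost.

1390

A cheapest plan:
  Farm1->M1: 5 crates
  Farm1->M4: 30 crates
  Farm2->M1: 80 crates
  Farm2->M3: 35 crates
  Farm3->M3: 115 crates
  Farm4->M2: 20 crates
  Farm4->M3: 55 crates
Total cost = £1390.
(Supply check: Farm1 ships 35; Farm2 ships 115; Farm3 ships 115; Farm4 ships 75.)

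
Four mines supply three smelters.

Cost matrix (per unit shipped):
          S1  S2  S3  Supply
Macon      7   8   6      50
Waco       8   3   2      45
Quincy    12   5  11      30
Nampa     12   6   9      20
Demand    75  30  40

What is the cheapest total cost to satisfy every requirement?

860

Optimal allocation:
  Macon to S1: 50 × 7 = 350
  Waco to S1: 5 × 8 = 40
  Waco to S3: 40 × 2 = 80
  Quincy to S2: 30 × 5 = 150
  Nampa to S1: 20 × 12 = 240
Total = 350 + 40 + 80 + 150 + 240 = 860.
(Supply check: Macon ships 50; Waco ships 45; Quincy ships 30; Nampa ships 20.)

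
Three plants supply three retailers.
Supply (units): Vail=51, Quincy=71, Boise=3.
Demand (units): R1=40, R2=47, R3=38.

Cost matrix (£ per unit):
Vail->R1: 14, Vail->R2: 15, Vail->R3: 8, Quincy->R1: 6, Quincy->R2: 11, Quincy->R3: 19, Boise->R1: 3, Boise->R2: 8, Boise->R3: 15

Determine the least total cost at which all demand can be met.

Optimal allocation:
  Vail–R2: 13 × £15 = £195
  Vail–R3: 38 × £8 = £304
  Quincy–R1: 40 × £6 = £240
  Quincy–R2: 31 × £11 = £341
  Boise–R2: 3 × £8 = £24
Total = 195 + 304 + 240 + 341 + 24 = £1104.
(Supply check: Vail ships 51; Quincy ships 71; Boise ships 3.)

1104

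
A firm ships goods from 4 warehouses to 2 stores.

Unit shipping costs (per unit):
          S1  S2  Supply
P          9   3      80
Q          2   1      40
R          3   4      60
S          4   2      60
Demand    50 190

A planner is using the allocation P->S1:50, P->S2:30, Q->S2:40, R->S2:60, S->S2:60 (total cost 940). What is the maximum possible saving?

350

Current plan cost = 50·9 + 30·3 + 40·1 + 60·4 + 60·2 = 940.
Optimal plan:
  P->S2: 80 units
  Q->S2: 40 units
  R->S1: 50 units
  R->S2: 10 units
  S->S2: 60 units
Optimal cost = 590.
Saving = 940 − 590 = 350.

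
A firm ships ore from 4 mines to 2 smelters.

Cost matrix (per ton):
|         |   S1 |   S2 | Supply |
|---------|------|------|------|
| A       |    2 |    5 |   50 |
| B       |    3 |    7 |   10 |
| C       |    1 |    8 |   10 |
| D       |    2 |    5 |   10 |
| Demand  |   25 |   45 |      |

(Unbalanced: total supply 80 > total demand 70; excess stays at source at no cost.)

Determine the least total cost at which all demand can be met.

One minimum-cost allocation:
  A–S1: 5 × 2 = 10
  A–S2: 45 × 5 = 225
  C–S1: 10 × 1 = 10
  D–S1: 10 × 2 = 20
Total = 10 + 225 + 10 + 20 = 265.

265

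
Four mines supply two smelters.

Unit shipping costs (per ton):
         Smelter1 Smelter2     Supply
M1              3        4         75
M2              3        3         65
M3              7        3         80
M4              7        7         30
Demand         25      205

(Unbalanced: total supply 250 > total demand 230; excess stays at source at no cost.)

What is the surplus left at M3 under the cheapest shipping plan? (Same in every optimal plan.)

An optimal plan:
  M1->Smelter1: 25 × 3 = 75
  M1->Smelter2: 50 × 4 = 200
  M2->Smelter2: 65 × 3 = 195
  M3->Smelter2: 80 × 3 = 240
  M4->Smelter2: 10 × 7 = 70
Total cost = 780.
M3 ships 80 of its 80, leaving 0.

0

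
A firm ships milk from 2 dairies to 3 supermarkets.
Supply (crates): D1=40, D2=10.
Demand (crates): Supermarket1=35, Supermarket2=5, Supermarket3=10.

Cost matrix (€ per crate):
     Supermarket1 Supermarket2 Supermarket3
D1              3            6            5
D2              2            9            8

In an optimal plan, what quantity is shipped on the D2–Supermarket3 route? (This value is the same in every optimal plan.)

0

The minimum-cost plan:
  D1–Supermarket1: 25 × €3 = €75
  D1–Supermarket2: 5 × €6 = €30
  D1–Supermarket3: 10 × €5 = €50
  D2–Supermarket1: 10 × €2 = €20
Total cost = €175.
The route D2→Supermarket3 is not used.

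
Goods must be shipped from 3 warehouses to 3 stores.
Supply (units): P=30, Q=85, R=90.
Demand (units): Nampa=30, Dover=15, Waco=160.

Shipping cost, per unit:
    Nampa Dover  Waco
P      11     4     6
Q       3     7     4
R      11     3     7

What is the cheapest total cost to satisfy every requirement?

An optimal shipping plan:
  P–Waco: 30 × 6 = 180
  Q–Nampa: 30 × 3 = 90
  Q–Waco: 55 × 4 = 220
  R–Dover: 15 × 3 = 45
  R–Waco: 75 × 7 = 525
Total = 180 + 90 + 220 + 45 + 525 = 1060.

1060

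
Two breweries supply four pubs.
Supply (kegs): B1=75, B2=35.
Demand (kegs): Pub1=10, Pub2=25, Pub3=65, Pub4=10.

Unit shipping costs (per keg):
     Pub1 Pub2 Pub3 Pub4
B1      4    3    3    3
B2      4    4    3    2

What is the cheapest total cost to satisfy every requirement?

330

Optimal allocation:
  B1–Pub1: 10 × 4 = 40
  B1–Pub2: 25 × 3 = 75
  B1–Pub3: 40 × 3 = 120
  B2–Pub3: 25 × 3 = 75
  B2–Pub4: 10 × 2 = 20
Total = 40 + 75 + 120 + 75 + 20 = 330.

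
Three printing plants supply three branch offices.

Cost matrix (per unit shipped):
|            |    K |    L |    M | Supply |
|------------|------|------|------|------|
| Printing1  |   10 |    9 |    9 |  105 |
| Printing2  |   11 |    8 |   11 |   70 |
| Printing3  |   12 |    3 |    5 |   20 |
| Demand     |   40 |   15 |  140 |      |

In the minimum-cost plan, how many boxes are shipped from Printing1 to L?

0

The minimum-cost plan:
  Printing1–M: 105 × 9 = 945
  Printing2–K: 40 × 11 = 440
  Printing2–L: 15 × 8 = 120
  Printing2–M: 15 × 11 = 165
  Printing3–M: 20 × 5 = 100
Total cost = 1770.
The route Printing1→L is not used.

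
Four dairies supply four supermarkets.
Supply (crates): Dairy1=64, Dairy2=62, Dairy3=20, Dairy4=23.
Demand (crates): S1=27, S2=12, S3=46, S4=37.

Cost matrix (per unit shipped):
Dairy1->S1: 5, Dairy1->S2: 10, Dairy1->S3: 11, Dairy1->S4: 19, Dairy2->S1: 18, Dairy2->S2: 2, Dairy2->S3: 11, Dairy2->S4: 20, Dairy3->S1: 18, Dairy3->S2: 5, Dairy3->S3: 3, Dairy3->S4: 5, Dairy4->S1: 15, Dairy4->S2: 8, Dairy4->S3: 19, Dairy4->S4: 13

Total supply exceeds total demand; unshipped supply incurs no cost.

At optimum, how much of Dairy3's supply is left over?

Minimum-cost shipments:
  Dairy1 to S1: 27 crates
  Dairy2 to S2: 12 crates
  Dairy2 to S3: 40 crates
  Dairy3 to S3: 6 crates
  Dairy3 to S4: 14 crates
  Dairy4 to S4: 23 crates
Total cost = 986.
Dairy3 ships 20 of its 20, leaving 0.

0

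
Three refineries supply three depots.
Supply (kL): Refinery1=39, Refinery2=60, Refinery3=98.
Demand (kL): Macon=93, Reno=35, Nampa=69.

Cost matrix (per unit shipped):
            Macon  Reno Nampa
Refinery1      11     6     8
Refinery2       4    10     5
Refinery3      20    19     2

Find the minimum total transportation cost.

1212

Optimal allocation:
  Refinery1→Macon: 4 × 11 = 44
  Refinery1→Reno: 35 × 6 = 210
  Refinery2→Macon: 60 × 4 = 240
  Refinery3→Macon: 29 × 20 = 580
  Refinery3→Nampa: 69 × 2 = 138
Total = 44 + 210 + 240 + 580 + 138 = 1212.
(Supply check: Refinery1 ships 39; Refinery2 ships 60; Refinery3 ships 98.)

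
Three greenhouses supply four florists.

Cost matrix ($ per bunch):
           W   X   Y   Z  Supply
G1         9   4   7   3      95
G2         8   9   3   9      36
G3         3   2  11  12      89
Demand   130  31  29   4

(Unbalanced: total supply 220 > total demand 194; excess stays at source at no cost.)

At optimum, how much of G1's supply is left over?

An optimal plan:
  G1 to W: 34 × $9 = $306
  G1 to X: 31 × $4 = $124
  G1 to Z: 4 × $3 = $12
  G2 to W: 7 × $8 = $56
  G2 to Y: 29 × $3 = $87
  G3 to W: 89 × $3 = $267
Total cost = $852.
G1 ships 69 of its 95, leaving 26.

26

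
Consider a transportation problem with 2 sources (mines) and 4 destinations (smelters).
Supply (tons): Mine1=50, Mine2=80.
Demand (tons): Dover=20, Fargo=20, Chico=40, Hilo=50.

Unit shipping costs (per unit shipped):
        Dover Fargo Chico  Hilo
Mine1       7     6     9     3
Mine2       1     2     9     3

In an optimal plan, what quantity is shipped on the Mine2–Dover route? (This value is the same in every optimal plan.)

Solving gives:
  Mine1->Chico: 40 × 9 = 360
  Mine1->Hilo: 10 × 3 = 30
  Mine2->Dover: 20 × 1 = 20
  Mine2->Fargo: 20 × 2 = 40
  Mine2->Hilo: 40 × 3 = 120
Total cost = 570.
So Mine2→Dover carries 20 tons.

20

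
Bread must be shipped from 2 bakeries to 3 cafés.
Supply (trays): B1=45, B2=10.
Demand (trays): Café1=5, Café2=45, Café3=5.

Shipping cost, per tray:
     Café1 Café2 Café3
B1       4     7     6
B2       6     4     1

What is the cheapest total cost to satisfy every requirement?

One minimum-cost allocation:
  B1–Café1: 5 trays
  B1–Café2: 40 trays
  B2–Café2: 5 trays
  B2–Café3: 5 trays
Total cost = 325.
(Supply check: B1 ships 45; B2 ships 10.)

325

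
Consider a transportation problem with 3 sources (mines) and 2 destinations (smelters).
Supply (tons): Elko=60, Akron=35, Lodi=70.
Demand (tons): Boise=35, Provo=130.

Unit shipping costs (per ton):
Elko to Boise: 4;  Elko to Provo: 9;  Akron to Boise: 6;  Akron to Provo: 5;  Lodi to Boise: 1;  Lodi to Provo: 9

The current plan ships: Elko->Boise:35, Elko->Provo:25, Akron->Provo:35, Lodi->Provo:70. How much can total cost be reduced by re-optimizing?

105

Current plan cost = 35·4 + 25·9 + 35·5 + 70·9 = 1170.
Optimal plan:
  Elko→Provo: 60 × 9 = 540
  Akron→Provo: 35 × 5 = 175
  Lodi→Boise: 35 × 1 = 35
  Lodi→Provo: 35 × 9 = 315
Optimal cost = 1065.
Saving = 1170 − 1065 = 105.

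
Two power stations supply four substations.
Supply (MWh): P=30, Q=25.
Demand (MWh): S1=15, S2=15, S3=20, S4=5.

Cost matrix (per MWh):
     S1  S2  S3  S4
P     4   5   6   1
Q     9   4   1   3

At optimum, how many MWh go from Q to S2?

5

The minimum-cost plan:
  P->S1: 15 MWh
  P->S2: 10 MWh
  P->S4: 5 MWh
  Q->S2: 5 MWh
  Q->S3: 20 MWh
Total cost = 155.
So Q→S2 carries 5 MWh.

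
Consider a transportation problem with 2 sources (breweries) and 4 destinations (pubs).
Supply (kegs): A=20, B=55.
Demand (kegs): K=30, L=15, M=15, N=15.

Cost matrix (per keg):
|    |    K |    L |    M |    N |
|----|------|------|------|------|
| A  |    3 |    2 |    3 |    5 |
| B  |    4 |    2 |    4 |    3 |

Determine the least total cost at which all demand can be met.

One minimum-cost allocation:
  A–K: 20 × 3 = 60
  B–K: 10 × 4 = 40
  B–L: 15 × 2 = 30
  B–M: 15 × 4 = 60
  B–N: 15 × 3 = 45
Total = 60 + 40 + 30 + 60 + 45 = 235.
(Supply check: A ships 20; B ships 55.)

235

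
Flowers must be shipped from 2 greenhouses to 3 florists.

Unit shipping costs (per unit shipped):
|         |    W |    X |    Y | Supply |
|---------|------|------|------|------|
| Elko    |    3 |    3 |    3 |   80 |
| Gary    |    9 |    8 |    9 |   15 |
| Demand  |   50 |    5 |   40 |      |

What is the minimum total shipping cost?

An optimal shipping plan:
  Elko->W: 40 × 3 = 120
  Elko->Y: 40 × 3 = 120
  Gary->W: 10 × 9 = 90
  Gary->X: 5 × 8 = 40
Total = 120 + 120 + 90 + 40 = 370.

370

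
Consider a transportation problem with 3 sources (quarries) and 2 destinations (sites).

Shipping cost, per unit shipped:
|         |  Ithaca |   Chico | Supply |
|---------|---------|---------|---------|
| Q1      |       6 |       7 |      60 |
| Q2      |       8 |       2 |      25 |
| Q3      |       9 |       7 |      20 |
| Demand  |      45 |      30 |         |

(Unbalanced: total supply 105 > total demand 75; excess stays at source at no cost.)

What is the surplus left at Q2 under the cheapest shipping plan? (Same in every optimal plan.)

0

An optimal plan:
  Q1–Ithaca: 45 × 6 = 270
  Q1–Chico: 5 × 7 = 35
  Q2–Chico: 25 × 2 = 50
Total cost = 355.
Q2 ships 25 of its 25, leaving 0.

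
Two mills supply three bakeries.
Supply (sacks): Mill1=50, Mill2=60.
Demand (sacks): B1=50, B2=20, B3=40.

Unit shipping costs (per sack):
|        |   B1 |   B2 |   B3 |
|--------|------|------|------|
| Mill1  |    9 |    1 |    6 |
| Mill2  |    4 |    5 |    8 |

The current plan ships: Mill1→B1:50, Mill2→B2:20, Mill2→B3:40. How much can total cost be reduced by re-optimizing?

Current plan cost = 50·9 + 20·5 + 40·8 = 870.
Optimal plan:
  Mill1->B2: 20 × 1 = 20
  Mill1->B3: 30 × 6 = 180
  Mill2->B1: 50 × 4 = 200
  Mill2->B3: 10 × 8 = 80
Optimal cost = 480.
Saving = 870 − 480 = 390.

390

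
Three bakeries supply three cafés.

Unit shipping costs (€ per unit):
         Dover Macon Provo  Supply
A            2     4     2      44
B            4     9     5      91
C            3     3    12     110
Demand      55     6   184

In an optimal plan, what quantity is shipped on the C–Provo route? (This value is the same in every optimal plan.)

The minimum-cost plan:
  A to Provo: 44 × €2 = €88
  B to Provo: 91 × €5 = €455
  C to Dover: 55 × €3 = €165
  C to Macon: 6 × €3 = €18
  C to Provo: 49 × €12 = €588
Total cost = €1314.
So C→Provo carries 49 trays.

49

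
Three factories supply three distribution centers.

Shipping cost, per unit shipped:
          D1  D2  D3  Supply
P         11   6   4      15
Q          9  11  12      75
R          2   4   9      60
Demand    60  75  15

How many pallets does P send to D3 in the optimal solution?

Optimal shipments:
  P to D3: 15 pallets
  Q to D1: 60 pallets
  Q to D2: 15 pallets
  R to D2: 60 pallets
Total cost = 1005.
So P→D3 carries 15 pallets.

15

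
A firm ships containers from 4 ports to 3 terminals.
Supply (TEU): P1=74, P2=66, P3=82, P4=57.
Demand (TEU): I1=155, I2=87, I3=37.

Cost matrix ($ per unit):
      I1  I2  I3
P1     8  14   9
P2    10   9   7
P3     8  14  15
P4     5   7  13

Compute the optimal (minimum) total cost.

Optimal allocation:
  P1→I1: 73 × $8 = $584
  P1→I3: 1 × $9 = $9
  P2→I2: 30 × $9 = $270
  P2→I3: 36 × $7 = $252
  P3→I1: 82 × $8 = $656
  P4→I2: 57 × $7 = $399
Total = 584 + 9 + 270 + 252 + 656 + 399 = $2170.

2170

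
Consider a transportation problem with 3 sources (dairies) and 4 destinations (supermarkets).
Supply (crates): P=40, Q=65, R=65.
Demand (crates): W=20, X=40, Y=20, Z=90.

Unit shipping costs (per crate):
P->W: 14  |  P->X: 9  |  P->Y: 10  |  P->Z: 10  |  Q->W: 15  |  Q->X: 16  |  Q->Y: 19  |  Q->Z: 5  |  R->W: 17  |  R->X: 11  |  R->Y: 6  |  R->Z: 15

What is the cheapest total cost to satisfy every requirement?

1430

Optimal allocation:
  P–W: 15 × 14 = 210
  P–Z: 25 × 10 = 250
  Q–Z: 65 × 5 = 325
  R–W: 5 × 17 = 85
  R–X: 40 × 11 = 440
  R–Y: 20 × 6 = 120
Total = 210 + 250 + 325 + 85 + 440 + 120 = 1430.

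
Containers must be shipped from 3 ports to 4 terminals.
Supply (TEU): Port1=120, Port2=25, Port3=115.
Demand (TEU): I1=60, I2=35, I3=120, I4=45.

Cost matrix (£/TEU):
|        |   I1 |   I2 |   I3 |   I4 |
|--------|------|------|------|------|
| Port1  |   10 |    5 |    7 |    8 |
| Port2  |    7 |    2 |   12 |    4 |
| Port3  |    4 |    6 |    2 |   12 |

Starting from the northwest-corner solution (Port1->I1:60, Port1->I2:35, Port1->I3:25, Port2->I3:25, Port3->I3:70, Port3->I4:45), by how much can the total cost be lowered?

690

Current plan cost = 60·10 + 35·5 + 25·7 + 25·12 + 70·2 + 45·12 = £1930.
Optimal plan:
  Port1 to I2: 35 × £5 = £175
  Port1 to I3: 65 × £7 = £455
  Port1 to I4: 20 × £8 = £160
  Port2 to I4: 25 × £4 = £100
  Port3 to I1: 60 × £4 = £240
  Port3 to I3: 55 × £2 = £110
Optimal cost = £1240.
Saving = 1930 − 1240 = £690.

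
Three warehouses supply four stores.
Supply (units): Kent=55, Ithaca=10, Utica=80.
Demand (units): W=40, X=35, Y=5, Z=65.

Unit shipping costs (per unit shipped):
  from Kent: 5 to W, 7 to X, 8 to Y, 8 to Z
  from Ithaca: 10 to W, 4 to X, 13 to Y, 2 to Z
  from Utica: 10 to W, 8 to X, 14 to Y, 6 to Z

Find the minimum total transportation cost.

An optimal shipping plan:
  Kent->W: 40 × 5 = 200
  Kent->X: 10 × 7 = 70
  Kent->Y: 5 × 8 = 40
  Ithaca->X: 10 × 4 = 40
  Utica->X: 15 × 8 = 120
  Utica->Z: 65 × 6 = 390
Total = 200 + 70 + 40 + 40 + 120 + 390 = 860.

860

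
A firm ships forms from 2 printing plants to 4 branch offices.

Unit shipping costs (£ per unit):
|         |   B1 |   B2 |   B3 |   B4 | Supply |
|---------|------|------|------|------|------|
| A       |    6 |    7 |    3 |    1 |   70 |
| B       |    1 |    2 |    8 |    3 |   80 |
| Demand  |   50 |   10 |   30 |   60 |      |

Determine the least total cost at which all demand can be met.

A cheapest plan:
  A–B3: 30 × £3 = £90
  A–B4: 40 × £1 = £40
  B–B1: 50 × £1 = £50
  B–B2: 10 × £2 = £20
  B–B4: 20 × £3 = £60
Total = 90 + 40 + 50 + 20 + 60 = £260.

260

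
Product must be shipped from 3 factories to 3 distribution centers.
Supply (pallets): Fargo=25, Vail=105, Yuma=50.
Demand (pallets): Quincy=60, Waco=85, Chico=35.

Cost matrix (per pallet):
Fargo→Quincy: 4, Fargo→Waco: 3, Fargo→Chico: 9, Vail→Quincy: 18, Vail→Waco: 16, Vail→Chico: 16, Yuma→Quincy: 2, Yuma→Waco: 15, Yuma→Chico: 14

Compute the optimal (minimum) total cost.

1865

Optimal allocation:
  Fargo to Quincy: 10 × 4 = 40
  Fargo to Waco: 15 × 3 = 45
  Vail to Waco: 70 × 16 = 1120
  Vail to Chico: 35 × 16 = 560
  Yuma to Quincy: 50 × 2 = 100
Total = 40 + 45 + 1120 + 560 + 100 = 1865.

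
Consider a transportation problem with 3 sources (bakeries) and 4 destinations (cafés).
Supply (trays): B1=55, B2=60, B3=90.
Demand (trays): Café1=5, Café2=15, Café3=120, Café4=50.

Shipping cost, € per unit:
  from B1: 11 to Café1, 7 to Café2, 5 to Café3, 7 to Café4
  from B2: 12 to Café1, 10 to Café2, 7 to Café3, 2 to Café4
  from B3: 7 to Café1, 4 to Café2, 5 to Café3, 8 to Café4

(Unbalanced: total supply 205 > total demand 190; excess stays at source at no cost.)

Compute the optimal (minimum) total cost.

One minimum-cost allocation:
  B1->Café3: 55 × €5 = €275
  B2->Café4: 50 × €2 = €100
  B3->Café1: 5 × €7 = €35
  B3->Café2: 15 × €4 = €60
  B3->Café3: 65 × €5 = €325
Total = 275 + 100 + 35 + 60 + 325 = €795.

795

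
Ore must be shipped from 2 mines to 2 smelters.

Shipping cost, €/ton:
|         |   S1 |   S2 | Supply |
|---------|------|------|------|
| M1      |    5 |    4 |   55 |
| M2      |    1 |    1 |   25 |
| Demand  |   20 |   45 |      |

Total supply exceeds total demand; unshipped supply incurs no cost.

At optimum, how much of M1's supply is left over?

15

An optimal plan:
  M1→S2: 40 × €4 = €160
  M2→S1: 20 × €1 = €20
  M2→S2: 5 × €1 = €5
Total cost = €185.
M1 ships 40 of its 55, leaving 15.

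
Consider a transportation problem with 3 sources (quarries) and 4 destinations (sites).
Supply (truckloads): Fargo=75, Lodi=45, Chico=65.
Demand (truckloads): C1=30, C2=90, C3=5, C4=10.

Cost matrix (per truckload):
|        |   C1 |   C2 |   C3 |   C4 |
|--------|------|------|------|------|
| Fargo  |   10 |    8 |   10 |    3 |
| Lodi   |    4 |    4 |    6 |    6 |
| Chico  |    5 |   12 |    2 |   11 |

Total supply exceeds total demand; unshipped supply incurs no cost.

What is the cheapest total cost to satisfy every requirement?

730

Optimal allocation:
  Fargo–C2: 45 × 8 = 360
  Fargo–C4: 10 × 3 = 30
  Lodi–C2: 45 × 4 = 180
  Chico–C1: 30 × 5 = 150
  Chico–C3: 5 × 2 = 10
Total = 360 + 30 + 180 + 150 + 10 = 730.
(Supply check: Fargo ships 55; Lodi ships 45; Chico ships 35.)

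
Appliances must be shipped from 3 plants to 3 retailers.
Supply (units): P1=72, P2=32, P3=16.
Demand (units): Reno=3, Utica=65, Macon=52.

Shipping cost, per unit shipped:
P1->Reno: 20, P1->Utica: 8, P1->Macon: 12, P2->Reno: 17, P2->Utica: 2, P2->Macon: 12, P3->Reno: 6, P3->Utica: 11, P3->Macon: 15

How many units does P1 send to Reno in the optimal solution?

0

Solving gives:
  P1 to Utica: 20 × 8 = 160
  P1 to Macon: 52 × 12 = 624
  P2 to Utica: 32 × 2 = 64
  P3 to Reno: 3 × 6 = 18
  P3 to Utica: 13 × 11 = 143
Total cost = 1009.
The route P1→Reno is not used.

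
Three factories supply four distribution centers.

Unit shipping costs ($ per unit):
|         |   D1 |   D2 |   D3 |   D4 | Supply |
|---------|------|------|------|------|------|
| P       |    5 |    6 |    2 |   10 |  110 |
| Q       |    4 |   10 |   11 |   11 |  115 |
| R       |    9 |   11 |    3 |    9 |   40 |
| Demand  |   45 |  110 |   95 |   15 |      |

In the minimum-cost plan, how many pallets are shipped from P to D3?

55

Solving gives:
  P–D2: 55 × $6 = $330
  P–D3: 55 × $2 = $110
  Q–D1: 45 × $4 = $180
  Q–D2: 55 × $10 = $550
  Q–D4: 15 × $11 = $165
  R–D3: 40 × $3 = $120
Total cost = $1455.
So P→D3 carries 55 pallets.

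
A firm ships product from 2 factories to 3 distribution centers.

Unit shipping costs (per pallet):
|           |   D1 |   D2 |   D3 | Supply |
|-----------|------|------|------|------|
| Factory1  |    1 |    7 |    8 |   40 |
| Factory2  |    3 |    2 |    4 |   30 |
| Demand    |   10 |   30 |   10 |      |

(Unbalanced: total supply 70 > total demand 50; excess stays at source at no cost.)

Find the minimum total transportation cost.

A cheapest plan:
  Factory1->D1: 10 × 1 = 10
  Factory1->D3: 10 × 8 = 80
  Factory2->D2: 30 × 2 = 60
Total = 10 + 80 + 60 = 150.
(Supply check: Factory1 ships 20; Factory2 ships 30.)

150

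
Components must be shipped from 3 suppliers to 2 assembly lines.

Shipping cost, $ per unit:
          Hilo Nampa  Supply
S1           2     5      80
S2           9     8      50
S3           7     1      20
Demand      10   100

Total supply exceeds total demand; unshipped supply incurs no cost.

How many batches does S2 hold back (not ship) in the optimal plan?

An optimal plan:
  S1–Hilo: 10 × $2 = $20
  S1–Nampa: 70 × $5 = $350
  S2–Nampa: 10 × $8 = $80
  S3–Nampa: 20 × $1 = $20
Total cost = $470.
S2 ships 10 of its 50, leaving 40.

40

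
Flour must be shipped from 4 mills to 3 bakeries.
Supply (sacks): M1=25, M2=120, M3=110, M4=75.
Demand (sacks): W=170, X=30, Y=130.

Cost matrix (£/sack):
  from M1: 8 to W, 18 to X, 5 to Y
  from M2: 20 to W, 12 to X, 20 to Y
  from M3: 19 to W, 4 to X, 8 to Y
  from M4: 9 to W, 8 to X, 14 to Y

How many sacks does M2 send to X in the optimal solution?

30

The minimum-cost plan:
  M1 to W: 5 × £8 = £40
  M1 to Y: 20 × £5 = £100
  M2 to W: 90 × £20 = £1800
  M2 to X: 30 × £12 = £360
  M3 to Y: 110 × £8 = £880
  M4 to W: 75 × £9 = £675
Total cost = £3855.
So M2→X carries 30 sacks.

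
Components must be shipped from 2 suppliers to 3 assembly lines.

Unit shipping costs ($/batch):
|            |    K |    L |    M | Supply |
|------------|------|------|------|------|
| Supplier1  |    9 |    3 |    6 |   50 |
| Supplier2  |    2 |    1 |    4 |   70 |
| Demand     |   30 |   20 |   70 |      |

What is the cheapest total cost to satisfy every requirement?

One minimum-cost allocation:
  Supplier1–L: 20 × $3 = $60
  Supplier1–M: 30 × $6 = $180
  Supplier2–K: 30 × $2 = $60
  Supplier2–M: 40 × $4 = $160
Total = 60 + 180 + 60 + 160 = $460.

460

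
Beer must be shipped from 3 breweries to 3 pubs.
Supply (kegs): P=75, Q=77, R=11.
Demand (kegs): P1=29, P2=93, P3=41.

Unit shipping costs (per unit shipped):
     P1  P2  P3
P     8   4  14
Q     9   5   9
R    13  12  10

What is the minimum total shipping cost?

1031

One minimum-cost allocation:
  P→P2: 75 × 4 = 300
  Q→P1: 29 × 9 = 261
  Q→P2: 18 × 5 = 90
  Q→P3: 30 × 9 = 270
  R→P3: 11 × 10 = 110
Total = 300 + 261 + 90 + 270 + 110 = 1031.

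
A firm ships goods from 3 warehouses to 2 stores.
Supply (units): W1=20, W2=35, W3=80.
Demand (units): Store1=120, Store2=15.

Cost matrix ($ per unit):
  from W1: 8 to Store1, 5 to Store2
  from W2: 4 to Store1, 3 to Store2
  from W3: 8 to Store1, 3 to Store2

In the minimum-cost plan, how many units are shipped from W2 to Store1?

35

The minimum-cost plan:
  W1→Store1: 20 × $8 = $160
  W2→Store1: 35 × $4 = $140
  W3→Store1: 65 × $8 = $520
  W3→Store2: 15 × $3 = $45
Total cost = $865.
So W2→Store1 carries 35 units.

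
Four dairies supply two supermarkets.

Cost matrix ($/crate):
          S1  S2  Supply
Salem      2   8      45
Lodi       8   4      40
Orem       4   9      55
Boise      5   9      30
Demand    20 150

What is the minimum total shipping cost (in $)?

1165

A cheapest plan:
  Salem->S1: 20 × $2 = $40
  Salem->S2: 25 × $8 = $200
  Lodi->S2: 40 × $4 = $160
  Orem->S2: 55 × $9 = $495
  Boise->S2: 30 × $9 = $270
Total = 40 + 200 + 160 + 495 + 270 = $1165.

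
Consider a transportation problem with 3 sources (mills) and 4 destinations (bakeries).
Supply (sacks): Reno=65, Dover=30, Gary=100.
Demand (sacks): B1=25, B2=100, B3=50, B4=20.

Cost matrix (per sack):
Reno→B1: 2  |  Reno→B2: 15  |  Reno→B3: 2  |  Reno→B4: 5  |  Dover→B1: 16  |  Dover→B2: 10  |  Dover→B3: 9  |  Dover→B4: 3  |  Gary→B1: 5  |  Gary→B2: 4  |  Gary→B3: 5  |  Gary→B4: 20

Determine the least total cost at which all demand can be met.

680

A cheapest plan:
  Reno to B1: 25 × 2 = 50
  Reno to B3: 40 × 2 = 80
  Dover to B3: 10 × 9 = 90
  Dover to B4: 20 × 3 = 60
  Gary to B2: 100 × 4 = 400
Total = 50 + 80 + 90 + 60 + 400 = 680.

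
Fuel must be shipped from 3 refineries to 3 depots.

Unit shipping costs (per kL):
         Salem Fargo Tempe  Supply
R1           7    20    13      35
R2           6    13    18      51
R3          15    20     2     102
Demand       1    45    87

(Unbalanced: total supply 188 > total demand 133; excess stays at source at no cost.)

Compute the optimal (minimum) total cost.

765

Optimal allocation:
  R2 to Salem: 1 × 6 = 6
  R2 to Fargo: 45 × 13 = 585
  R3 to Tempe: 87 × 2 = 174
Total = 6 + 585 + 174 = 765.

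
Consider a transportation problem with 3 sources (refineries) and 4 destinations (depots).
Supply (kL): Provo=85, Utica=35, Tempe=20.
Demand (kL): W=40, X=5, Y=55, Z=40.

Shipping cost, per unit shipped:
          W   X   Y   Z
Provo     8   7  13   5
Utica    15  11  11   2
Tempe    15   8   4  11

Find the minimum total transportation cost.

985

A cheapest plan:
  Provo–W: 40 × 8 = 320
  Provo–X: 5 × 7 = 35
  Provo–Y: 35 × 13 = 455
  Provo–Z: 5 × 5 = 25
  Utica–Z: 35 × 2 = 70
  Tempe–Y: 20 × 4 = 80
Total = 320 + 35 + 455 + 25 + 70 + 80 = 985.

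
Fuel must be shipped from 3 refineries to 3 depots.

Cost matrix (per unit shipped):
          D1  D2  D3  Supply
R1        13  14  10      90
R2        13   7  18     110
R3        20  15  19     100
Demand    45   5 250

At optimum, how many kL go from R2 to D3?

60

The minimum-cost plan:
  R1→D3: 90 × 10 = 900
  R2→D1: 45 × 13 = 585
  R2→D2: 5 × 7 = 35
  R2→D3: 60 × 18 = 1080
  R3→D3: 100 × 19 = 1900
Total cost = 4500.
So R2→D3 carries 60 kL.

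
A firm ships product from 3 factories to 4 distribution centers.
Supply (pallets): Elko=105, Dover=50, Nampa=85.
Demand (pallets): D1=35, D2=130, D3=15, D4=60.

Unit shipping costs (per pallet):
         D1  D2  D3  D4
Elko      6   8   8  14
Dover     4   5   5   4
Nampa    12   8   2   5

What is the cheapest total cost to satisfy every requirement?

1430

Optimal allocation:
  Elko→D1: 35 pallets
  Elko→D2: 70 pallets
  Dover→D2: 50 pallets
  Nampa→D2: 10 pallets
  Nampa→D3: 15 pallets
  Nampa→D4: 60 pallets
Total cost = 1430.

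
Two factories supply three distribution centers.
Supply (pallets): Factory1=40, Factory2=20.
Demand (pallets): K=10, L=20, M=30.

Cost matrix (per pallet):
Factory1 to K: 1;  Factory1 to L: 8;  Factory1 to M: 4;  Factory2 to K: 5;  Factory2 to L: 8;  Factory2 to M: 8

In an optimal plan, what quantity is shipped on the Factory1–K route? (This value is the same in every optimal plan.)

10

Solving gives:
  Factory1 to K: 10 × 1 = 10
  Factory1 to M: 30 × 4 = 120
  Factory2 to L: 20 × 8 = 160
Total cost = 290.
So Factory1→K carries 10 pallets.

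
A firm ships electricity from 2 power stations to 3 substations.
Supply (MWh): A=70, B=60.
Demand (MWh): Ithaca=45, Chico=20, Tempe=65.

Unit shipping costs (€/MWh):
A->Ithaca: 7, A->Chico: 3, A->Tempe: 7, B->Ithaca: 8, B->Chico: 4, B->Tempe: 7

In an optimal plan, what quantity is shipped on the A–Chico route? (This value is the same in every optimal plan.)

20

The minimum-cost plan:
  A->Ithaca: 45 × €7 = €315
  A->Chico: 20 × €3 = €60
  A->Tempe: 5 × €7 = €35
  B->Tempe: 60 × €7 = €420
Total cost = €830.
So A→Chico carries 20 MWh.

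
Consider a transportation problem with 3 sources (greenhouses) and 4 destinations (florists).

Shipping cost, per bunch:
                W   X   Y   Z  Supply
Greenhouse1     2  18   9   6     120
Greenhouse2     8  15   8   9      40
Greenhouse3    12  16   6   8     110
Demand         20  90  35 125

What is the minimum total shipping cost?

2450

A cheapest plan:
  Greenhouse1->W: 20 bunches
  Greenhouse1->Z: 100 bunches
  Greenhouse2->X: 40 bunches
  Greenhouse3->X: 50 bunches
  Greenhouse3->Y: 35 bunches
  Greenhouse3->Z: 25 bunches
Total cost = 2450.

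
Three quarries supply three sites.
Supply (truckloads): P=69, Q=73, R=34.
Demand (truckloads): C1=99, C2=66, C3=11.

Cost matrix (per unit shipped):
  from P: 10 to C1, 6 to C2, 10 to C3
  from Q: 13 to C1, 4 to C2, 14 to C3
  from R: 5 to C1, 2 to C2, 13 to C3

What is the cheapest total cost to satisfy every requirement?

Optimal allocation:
  P→C1: 58 × 10 = 580
  P→C3: 11 × 10 = 110
  Q→C1: 7 × 13 = 91
  Q→C2: 66 × 4 = 264
  R→C1: 34 × 5 = 170
Total = 580 + 110 + 91 + 264 + 170 = 1215.
(Supply check: P ships 69; Q ships 73; R ships 34.)

1215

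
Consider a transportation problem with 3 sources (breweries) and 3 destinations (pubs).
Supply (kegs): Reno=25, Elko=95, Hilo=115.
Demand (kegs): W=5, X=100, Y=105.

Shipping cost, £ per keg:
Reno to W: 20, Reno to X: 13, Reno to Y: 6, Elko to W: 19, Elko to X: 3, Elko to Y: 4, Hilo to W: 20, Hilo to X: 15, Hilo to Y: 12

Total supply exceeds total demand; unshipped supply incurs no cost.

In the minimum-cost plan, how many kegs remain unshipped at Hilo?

25

An optimal plan:
  Reno→Y: 25 × £6 = £150
  Elko→X: 95 × £3 = £285
  Hilo→W: 5 × £20 = £100
  Hilo→X: 5 × £15 = £75
  Hilo→Y: 80 × £12 = £960
Total cost = £1570.
Hilo ships 90 of its 115, leaving 25.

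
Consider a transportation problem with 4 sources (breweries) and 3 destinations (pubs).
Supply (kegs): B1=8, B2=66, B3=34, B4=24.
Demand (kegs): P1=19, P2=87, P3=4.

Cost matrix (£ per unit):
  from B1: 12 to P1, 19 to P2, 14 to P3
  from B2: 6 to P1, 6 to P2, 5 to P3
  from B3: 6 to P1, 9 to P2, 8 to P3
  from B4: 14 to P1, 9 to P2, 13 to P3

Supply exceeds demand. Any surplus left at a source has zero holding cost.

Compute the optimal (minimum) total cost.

A cheapest plan:
  B2->P2: 66 × £6 = £396
  B3->P1: 19 × £6 = £114
  B3->P2: 11 × £9 = £99
  B3->P3: 4 × £8 = £32
  B4->P2: 10 × £9 = £90
Total = 396 + 114 + 99 + 32 + 90 = £731.

731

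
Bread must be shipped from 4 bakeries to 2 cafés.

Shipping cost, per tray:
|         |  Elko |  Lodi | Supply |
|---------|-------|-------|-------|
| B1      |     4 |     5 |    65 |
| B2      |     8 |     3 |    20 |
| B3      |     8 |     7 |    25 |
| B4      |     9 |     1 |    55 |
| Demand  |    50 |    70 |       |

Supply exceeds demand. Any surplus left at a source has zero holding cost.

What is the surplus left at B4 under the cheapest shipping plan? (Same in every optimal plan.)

0

Minimum-cost shipments:
  B1 to Elko: 50 × 4 = 200
  B2 to Lodi: 15 × 3 = 45
  B4 to Lodi: 55 × 1 = 55
Total cost = 300.
B4 ships 55 of its 55, leaving 0.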